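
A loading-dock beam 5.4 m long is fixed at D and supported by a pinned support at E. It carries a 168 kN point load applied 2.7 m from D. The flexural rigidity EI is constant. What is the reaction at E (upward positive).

Choose R_E as the redundant. The primary structure is the cantilever fixed at D.
Downward deflection at the released point E due to the loads:
  point load 168 at a = 2.7: Pa²(3L − a)/(6EI) = 2756/EI
Tip deflection under a unit load at E: L³/(3EI) = 52.49/EI.
Compatibility at E: δ_0 − R_E·δ_{EE} = 0, so R_E = 2756/52.49 = 52.5 kN.

R_E = 52.5 kN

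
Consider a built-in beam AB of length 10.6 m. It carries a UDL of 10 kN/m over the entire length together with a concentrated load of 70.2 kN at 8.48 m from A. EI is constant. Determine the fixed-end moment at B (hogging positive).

Take the two fixed-end moments M_A, M_B as redundants; the released structure is the simple span AB.
Simple-span end rotations at A and B under the given loads:
  at A: UDL 10: wL³/(24EI) = 496.3/EI
  at B: UDL 10: wL³/(24EI) = 496.3/EI
  at A: point load 70.2 at a = 8.48: Pab(L + b)/(6LEI) = 252.4/EI
  at B: point load 70.2 at a = 8.48: Pab(L + a)/(6LEI) = 378.6/EI
  θ_A0 = 748.7/EI,  θ_B0 = 874.9/EI
Flexibility coefficients: a unit moment at one end gives L/(3EI) there and L/(6EI) at the far end, so f₁₁ = f₂₂ = 3.533/EI and f₁₂ = f₂₁ = 1.767/EI.
Compatibility — zero rotation at each built-in end:
  3.533 M_A + 1.767 M_B = 748.7
  1.767 M_A + 3.533 M_B = 874.9
Solving the pair gives M_A = 117.4 kN·m and M_B = 188.9 kN·m (hogging).

M_B = 188.9 kN·m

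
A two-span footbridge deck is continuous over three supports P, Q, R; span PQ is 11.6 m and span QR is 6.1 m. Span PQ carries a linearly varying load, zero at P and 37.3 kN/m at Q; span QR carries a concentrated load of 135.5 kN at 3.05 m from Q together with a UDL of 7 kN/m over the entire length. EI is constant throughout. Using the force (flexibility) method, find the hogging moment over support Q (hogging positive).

Take M_Q as the redundant. Released structure: two simple spans PQ and QR with a hinge at Q.
Rotations at Q on the released spans (each span's end-slope, ×1/EI):
  span PQ: triangular load, peak 37.3: w₀L³/(45EI) = 1294/EI
  span QR: point load 135.5 at a = 3.05: Pab(L + b)/(6LEI) = 315.1/EI
  span QR: UDL 7: wL³/(24EI) = 66.2/EI
  relative rotation θ_0 = (1294 + 381.3)/EI = 1675/EI
A unit hogging moment at Q produces rotation L₁/(3EI) + L₂/(3EI) = 5.9/EI.
Slope continuity at Q: θ_0 = M_Q·5.9/EI, so M_Q = 1675/5.9 = 283.9 kN·m (hogging).

M_Q = 283.9 kN·m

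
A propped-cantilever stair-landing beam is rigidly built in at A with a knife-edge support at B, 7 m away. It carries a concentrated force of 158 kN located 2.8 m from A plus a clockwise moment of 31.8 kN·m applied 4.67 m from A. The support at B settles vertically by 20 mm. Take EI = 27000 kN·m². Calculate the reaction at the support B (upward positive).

Take the reaction at B as the redundant and release it; the primary structure is a cantilever fixed at A.
Free-end deflection of the primary structure under the applied loading (downward +):
  point load 158 at a = 2.8: Pa²(3L − a)/(6EI) = 3757/EI
  clockwise couple 31.8 at a = 4.67: M₀a(2L − a)/(2EI) = 692.8/EI
  δ_0 = 4450/EI
Flexibility coefficient — unit upward force at B: δ_{BB} = L³/(3EI) = 114.3/EI.
With EI = 27000 kN·m²: δ_0 = 0.16482 m and δ_{BB} = 0.004235 m/kN.
Compatibility — the beam at B must follow the support down by 0.02 m: δ_0 − R_B·δ_{BB} = 0.02, so R_B = (0.16482 − 0.02)/0.004235 = 34.2 kN.

R_B = 34.2 kN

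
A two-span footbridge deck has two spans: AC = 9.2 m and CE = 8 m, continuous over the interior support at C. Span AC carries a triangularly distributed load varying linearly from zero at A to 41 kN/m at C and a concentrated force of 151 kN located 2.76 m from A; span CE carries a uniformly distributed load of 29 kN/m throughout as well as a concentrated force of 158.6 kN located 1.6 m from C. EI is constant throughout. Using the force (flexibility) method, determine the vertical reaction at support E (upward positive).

Release continuity at C by inserting a hinge; the redundant is the internal moment M_C. The primary structure is two simply-supported spans AC and CE.
Rotations at C on the released spans (each span's end-slope, ×1/EI):
  span AC: triangular load, peak 41: w₀L³/(45EI) = 709.5/EI
  span AC: point load 151 at a = 2.76: Pab(L + a)/(6LEI) = 581.5/EI
  span CE: UDL 29: wL³/(24EI) = 618.7/EI
  span CE: point load 158.6 at a = 1.6: Pab(L + b)/(6LEI) = 487.2/EI
  relative rotation θ_0 = (1291 + 1106)/EI = 2397/EI
A unit hogging moment at C produces rotation L₁/(3EI) + L₂/(3EI) = 5.733/EI.
Slope continuity at C: θ_0 = M_C·5.733/EI, so M_C = 2397/5.733 = 418.1 kN·m (hogging).
Span CE, ΣM about E: R_C^{CE}·8 = 1943 + 418.1, so R_C^{CE} = 295.1 kN and R_E = 390.6 − 295.1 = 95.46 kN.

R_E = 95.46 kN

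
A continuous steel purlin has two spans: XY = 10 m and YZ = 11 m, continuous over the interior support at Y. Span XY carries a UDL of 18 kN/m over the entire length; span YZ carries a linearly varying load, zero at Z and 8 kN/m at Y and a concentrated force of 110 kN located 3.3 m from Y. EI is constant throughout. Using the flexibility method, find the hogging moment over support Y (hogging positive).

M_Y = 254.1 kN·m

Release continuity at Y by inserting a hinge; the redundant is the internal moment M_Y. The primary structure is two simply-supported spans XY and YZ.
Rotations at Y on the released spans (each span's end-slope, ×1/EI):
  span XY: UDL 18: wL³/(24EI) = 750/EI
  span YZ: triangular load, peak 8: w₀L³/(45EI) = 236.6/EI
  span YZ: point load 110 at a = 3.3: Pab(L + b)/(6LEI) = 791.9/EI
  relative rotation θ_0 = (750 + 1029)/EI = 1779/EI
A unit hogging moment at Y produces rotation L₁/(3EI) + L₂/(3EI) = 7/EI.
Compatibility: M_Y·(L₁+L₂)/(3EI) = θ_0, giving M_Y = 254.1 kN·m (hogging).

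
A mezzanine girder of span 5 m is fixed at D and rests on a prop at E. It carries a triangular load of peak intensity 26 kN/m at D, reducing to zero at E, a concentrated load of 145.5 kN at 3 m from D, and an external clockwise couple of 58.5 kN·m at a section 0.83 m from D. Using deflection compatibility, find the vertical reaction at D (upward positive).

R_D = 129.3 kN

Take the reaction at E as the redundant and release it; the primary structure is a cantilever fixed at D.
Primary-structure tip deflection at E by superposition:
  triangular load, peak 26 at the fixed end: w₀L⁴/(30EI) = 541.7/EI
  point load 145.5 at a = 3: Pa²(3L − a)/(6EI) = 2619/EI
  clockwise couple 58.5 at a = 0.83: M₀a(2L − a)/(2EI) = 222.6/EI
  δ_0 = 3383/EI
Tip deflection under a unit load at E: L³/(3EI) = 41.67/EI.
The prop prevents deflection at E: R_E = δ_0/δ_{EE} = 3383/41.67 = 81.2 kN.
Vertical equilibrium: R_D = ΣP − R_E = 210.5 − 81.2 = 129.3 kN.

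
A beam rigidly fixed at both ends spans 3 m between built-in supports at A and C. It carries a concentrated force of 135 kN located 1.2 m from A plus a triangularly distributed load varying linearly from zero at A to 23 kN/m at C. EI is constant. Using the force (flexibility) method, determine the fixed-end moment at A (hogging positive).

M_A = 65.22 kN·m

Release both end moments; the primary structure is a simply-supported span AC with redundants M_A and M_C.
End rotations of the released simple span under the applied load (×1/EI):
  at A: point load 135 at a = 1.2: Pab(L + b)/(6LEI) = 77.76/EI
  at C: point load 135 at a = 1.2: Pab(L + a)/(6LEI) = 68.04/EI
  at A: triangular load, peak 23: 7w₀L³/(360EI) = 12.07/EI
  at C: triangular load, peak 23: w₀L³/(45EI) = 13.8/EI
  θ_A0 = 89.83/EI,  θ_C0 = 81.84/EI
Flexibility coefficients: a unit moment at one end gives L/(3EI) there and L/(6EI) at the far end, so f₁₁ = f₂₂ = 1/EI and f₁₂ = f₂₁ = 0.5/EI.
Compatibility — zero rotation at each built-in end:
  1 M_A + 0.5 M_C = 89.83
  0.5 M_A + 1 M_C = 81.84
Solving the pair gives M_A = 65.22 kN·m and M_C = 49.23 kN·m (hogging).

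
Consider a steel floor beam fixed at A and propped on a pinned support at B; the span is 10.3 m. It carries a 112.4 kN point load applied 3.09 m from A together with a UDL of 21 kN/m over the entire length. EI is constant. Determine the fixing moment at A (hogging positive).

M_A = 485.1 kN·m

Release the roller at B. Primary structure: cantilever fixed at A.
Free-end deflection of the primary structure under the applied loading (downward +):
  point load 112.4 at a = 3.09: Pa²(3L − a)/(6EI) = 4974/EI
  UDL 21: wL⁴/(8EI) = 29545/EI
  δ_0 = 34519/EI
Tip deflection under a unit load at B: L³/(3EI) = 364.2/EI.
The prop prevents deflection at B: R_B = δ_0/δ_{BB} = 34519/364.2 = 94.77 kN.
Moment equilibrium about A: M_A = Σ(load moments about A) − R_B·L = 1461 − 94.77×10.3 = 485.1 kN·m.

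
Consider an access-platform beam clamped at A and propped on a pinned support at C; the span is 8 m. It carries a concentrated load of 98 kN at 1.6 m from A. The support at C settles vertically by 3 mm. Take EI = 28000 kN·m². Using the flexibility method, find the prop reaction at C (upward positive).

Release the roller at C. Primary structure: cantilever fixed at A.
Downward deflection at the released point C due to the loads:
  point load 98 at a = 1.6: Pa²(3L − a)/(6EI) = 936.6/EI
Tip deflection under a unit load at C: L³/(3EI) = 170.7/EI.
With EI = 28000 kN·m²: δ_0 = 0.033451 m and δ_{CC} = 0.006095 m/kN.
Compatibility — the beam at C must follow the support down by 0.003 m: δ_0 − R_C·δ_{CC} = 0.003, so R_C = (0.033451 − 0.003)/0.006095 = 4.996 kN.

R_C = 4.996 kN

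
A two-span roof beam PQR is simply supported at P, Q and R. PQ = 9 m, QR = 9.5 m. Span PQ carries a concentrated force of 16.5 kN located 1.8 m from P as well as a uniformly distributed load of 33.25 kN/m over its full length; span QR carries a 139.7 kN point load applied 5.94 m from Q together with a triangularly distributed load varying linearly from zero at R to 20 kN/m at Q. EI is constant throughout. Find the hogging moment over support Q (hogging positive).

Take M_Q as the redundant. Released structure: two simple spans PQ and QR with a hinge at Q.
Discontinuity in slope at Q on the released structure — sum the simple-span end rotations:
  span PQ: point load 16.5 at a = 1.8: Pab(L + a)/(6LEI) = 42.77/EI
  span PQ: UDL 33.25: wL³/(24EI) = 1010/EI
  span QR: point load 139.7 at a = 5.94: Pab(L + b)/(6LEI) = 676.9/EI
  span QR: triangular load, peak 20: w₀L³/(45EI) = 381.1/EI
  relative rotation θ_0 = (1053 + 1058)/EI = 2111/EI
A unit hogging moment at Q produces rotation L₁/(3EI) + L₂/(3EI) = 6.167/EI.
Compatibility: M_Q·(L₁+L₂)/(3EI) = θ_0, giving M_Q = 342.3 kN·m (hogging).

M_Q = 342.3 kN·m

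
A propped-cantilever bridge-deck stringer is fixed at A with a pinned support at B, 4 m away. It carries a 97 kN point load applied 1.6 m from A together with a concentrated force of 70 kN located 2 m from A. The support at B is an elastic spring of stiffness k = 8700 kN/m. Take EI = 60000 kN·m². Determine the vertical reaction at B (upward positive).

R_B = 31.78 kN

Remove the prop at B; the released (primary) structure is a cantilever built in at A.
Primary-structure tip deflection at B by superposition:
  point load 97 at a = 1.6: Pa²(3L − a)/(6EI) = 430.4/EI
  point load 70 at a = 2: Pa²(3L − a)/(6EI) = 466.7/EI
  δ_0 = 897.1/EI
Flexibility coefficient — unit upward force at B: δ_{BB} = L³/(3EI) = 21.33/EI.
With EI = 60000 kN·m²: δ_0 = 0.014951 m and δ_{BB} = 0.000356 m/kN.
Compatibility — the spring shortens by R_B/k under the reaction it provides: δ_0 − R_B·δ_{BB} = R_B/k. With 1/k = 0.000115 m/kN, R_B = δ_0 / (δ_{BB} + 1/k) = 0.014951 / (0.000356 + 0.000115) = 31.78 kN.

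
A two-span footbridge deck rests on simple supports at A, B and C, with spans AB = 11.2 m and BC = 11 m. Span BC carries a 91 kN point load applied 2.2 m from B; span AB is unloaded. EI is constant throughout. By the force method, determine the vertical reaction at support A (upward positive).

Release continuity at B by inserting a hinge; the redundant is the internal moment M_B. The primary structure is two simply-supported spans AB and BC.
Discontinuity in slope at B on the released structure — sum the simple-span end rotations:
  span BC: point load 91 at a = 2.2: Pab(L + b)/(6LEI) = 528.5/EI
  relative rotation θ_0 = (0 + 528.5)/EI = 528.5/EI
A unit hogging moment at B produces rotation L₁/(3EI) + L₂/(3EI) = 7.4/EI.
Compatibility: M_B·(L₁+L₂)/(3EI) = θ_0, giving M_B = 71.42 kN·m (hogging).
Span AB, ΣM about A with M_B applied at B: R_B^{AB}·11.2 = 0 + 71.42, so R_B^{AB} = 6.377 kN and R_A = 0 − 6.377 = -6.377 kN.

R_A = -6.377 kN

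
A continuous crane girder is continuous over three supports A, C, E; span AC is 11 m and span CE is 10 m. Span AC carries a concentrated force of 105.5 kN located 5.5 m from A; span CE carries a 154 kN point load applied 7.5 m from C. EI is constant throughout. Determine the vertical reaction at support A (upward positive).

Insert a hinge at C; M_C is the redundant, and each span becomes simply supported.
Discontinuity in slope at C on the released structure — sum the simple-span end rotations:
  span AC: point load 105.5 at a = 5.5: Pab(L + a)/(6LEI) = 797.8/EI
  span CE: point load 154 at a = 7.5: Pab(L + b)/(6LEI) = 601.6/EI
  relative rotation θ_0 = (797.8 + 601.6)/EI = 1399/EI
A unit hogging moment at C produces rotation L₁/(3EI) + L₂/(3EI) = 7/EI.
Slope continuity at C: θ_0 = M_C·7/EI, so M_C = 1399/7 = 199.9 kN·m (hogging).
Span AC, ΣM about A with M_C applied at C: R_C^{AC}·11 = 580.2 + 199.9, so R_C^{AC} = 70.92 kN and R_A = 105.5 − 70.92 = 34.58 kN.

R_A = 34.58 kN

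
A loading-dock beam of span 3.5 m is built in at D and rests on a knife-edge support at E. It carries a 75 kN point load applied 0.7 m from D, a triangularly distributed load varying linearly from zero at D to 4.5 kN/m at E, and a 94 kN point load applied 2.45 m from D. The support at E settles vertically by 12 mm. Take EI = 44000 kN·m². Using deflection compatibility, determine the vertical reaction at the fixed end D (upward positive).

R_D = 152.3 kN

Release the roller at E. Primary structure: cantilever fixed at D.
Free-end deflection of the primary structure under the applied loading (downward +):
  point load 75 at a = 0.7: Pa²(3L − a)/(6EI) = 60.02/EI
  triangular load, peak 4.5 at the free end: 11w₀L⁴/(120EI) = 61.9/EI
  point load 94 at a = 2.45: Pa²(3L − a)/(6EI) = 757/EI
  δ_0 = 878.9/EI
Flexibility coefficient — unit upward force at E: δ_{EE} = L³/(3EI) = 14.29/EI.
With EI = 44000 kN·m²: δ_0 = 0.019976 m and δ_{EE} = 0.000325 m/kN.
Compatibility — the beam at E must follow the support down by 0.012 m: δ_0 − R_E·δ_{EE} = 0.012, so R_E = (0.019976 − 0.012)/0.000325 = 24.56 kN.
Vertical equilibrium: R_D = ΣP − R_E = 176.9 − 24.56 = 152.3 kN.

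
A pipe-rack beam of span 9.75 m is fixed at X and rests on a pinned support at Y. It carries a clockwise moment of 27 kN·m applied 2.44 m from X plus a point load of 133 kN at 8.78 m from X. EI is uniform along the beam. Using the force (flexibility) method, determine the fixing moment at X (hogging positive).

Take the reaction at Y as the redundant and release it; the primary structure is a cantilever fixed at X.
Downward deflection at the released point Y due to the loads:
  clockwise couple 27 at a = 2.44: M₀a(2L − a)/(2EI) = 562/EI
  point load 133 at a = 8.78: Pa²(3L − a)/(6EI) = 34979/EI
  δ_0 = 35541/EI
Tip deflection under a unit load at Y: L³/(3EI) = 309/EI.
Compatibility at Y: δ_0 − R_Y·δ_{YY} = 0, so R_Y = 35541/309 = 115 kN.
Moment equilibrium about X: M_X = Σ(load moments about X) − R_Y·L = 1195 − 115×9.75 = 73.13 kN·m.

M_X = 73.13 kN·m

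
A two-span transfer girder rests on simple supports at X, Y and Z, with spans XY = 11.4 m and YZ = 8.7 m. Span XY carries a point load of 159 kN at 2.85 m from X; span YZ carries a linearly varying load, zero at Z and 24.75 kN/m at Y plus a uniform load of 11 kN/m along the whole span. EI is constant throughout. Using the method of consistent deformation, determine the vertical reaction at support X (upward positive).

Insert a hinge at Y; M_Y is the redundant, and each span becomes simply supported.
Discontinuity in slope at Y on the released structure — sum the simple-span end rotations:
  span XY: point load 159 at a = 2.85: Pab(L + a)/(6LEI) = 807.2/EI
  span YZ: triangular load, peak 24.75: w₀L³/(45EI) = 362.2/EI
  span YZ: UDL 11: wL³/(24EI) = 301.8/EI
  relative rotation θ_0 = (807.2 + 664)/EI = 1471/EI
A unit hogging moment at Y produces rotation L₁/(3EI) + L₂/(3EI) = 6.7/EI.
Slope continuity at Y: θ_0 = M_Y·6.7/EI, so M_Y = 1471/6.7 = 219.6 kN·m (hogging).
Span XY, ΣM about X with M_Y applied at Y: R_Y^{XY}·11.4 = 453.1 + 219.6, so R_Y^{XY} = 59.01 kN and R_X = 159 − 59.01 = 99.99 kN.

R_X = 99.99 kN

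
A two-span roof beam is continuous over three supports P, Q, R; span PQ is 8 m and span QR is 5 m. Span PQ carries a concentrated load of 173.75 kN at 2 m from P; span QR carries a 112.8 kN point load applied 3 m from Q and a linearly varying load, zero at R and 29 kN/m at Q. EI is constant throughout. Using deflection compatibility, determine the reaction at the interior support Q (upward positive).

Insert a hinge at Q; M_Q is the redundant, and each span becomes simply supported.
Rotations at Q on the released spans (each span's end-slope, ×1/EI):
  span PQ: point load 173.75 at a = 2: Pab(L + a)/(6LEI) = 434.4/EI
  span QR: point load 112.8 at a = 3: Pab(L + b)/(6LEI) = 157.9/EI
  span QR: triangular load, peak 29: w₀L³/(45EI) = 80.56/EI
  relative rotation θ_0 = (434.4 + 238.5)/EI = 672.9/EI
A unit hogging moment at Q produces rotation L₁/(3EI) + L₂/(3EI) = 4.333/EI.
Slope continuity at Q: θ_0 = M_Q·4.333/EI, so M_Q = 672.9/4.333 = 155.3 kN·m (hogging).
Span PQ, ΣM about P with M_Q applied at Q: R_Q^{PQ}·8 = 347.5 + 155.3, so R_Q^{PQ} = 62.85 kN and R_P = 173.8 − 62.85 = 110.9 kN.
Span QR, ΣM about R: R_Q^{QR}·5 = 467.3 + 155.3, so R_Q^{QR} = 124.5 kN and R_R = 185.3 − 124.5 = 60.79 kN.
R_Q = 62.85 + 124.5 = 187.4 kN.

R_Q = 187.4 kN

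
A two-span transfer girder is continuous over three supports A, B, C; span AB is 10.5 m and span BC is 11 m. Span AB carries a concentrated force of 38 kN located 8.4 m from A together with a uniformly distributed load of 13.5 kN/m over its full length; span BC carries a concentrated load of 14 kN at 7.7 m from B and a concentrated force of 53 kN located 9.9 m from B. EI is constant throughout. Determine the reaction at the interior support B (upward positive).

R_B = 137.7 kN

Release continuity at B by inserting a hinge; the redundant is the internal moment M_B. The primary structure is two simply-supported spans AB and BC.
Discontinuity in slope at B on the released structure — sum the simple-span end rotations:
  span AB: point load 38 at a = 8.4: Pab(L + a)/(6LEI) = 201.1/EI
  span AB: UDL 13.5: wL³/(24EI) = 651.2/EI
  span BC: point load 14 at a = 7.7: Pab(L + b)/(6LEI) = 77.08/EI
  span BC: point load 53 at a = 9.9: Pab(L + b)/(6LEI) = 105.8/EI
  relative rotation θ_0 = (852.3 + 182.9)/EI = 1035/EI
A unit hogging moment at B produces rotation L₁/(3EI) + L₂/(3EI) = 7.167/EI.
Compatibility: M_B·(L₁+L₂)/(3EI) = θ_0, giving M_B = 144.4 kN·m (hogging).
Span AB, ΣM about A with M_B applied at B: R_B^{AB}·10.5 = 1063 + 144.4, so R_B^{AB} = 115 kN and R_A = 179.8 − 115 = 64.72 kN.
Span BC, ΣM about C: R_B^{BC}·11 = 104.5 + 144.4, so R_B^{BC} = 22.63 kN and R_C = 67 − 22.63 = 44.37 kN.
R_B = 115 + 22.63 = 137.7 kN.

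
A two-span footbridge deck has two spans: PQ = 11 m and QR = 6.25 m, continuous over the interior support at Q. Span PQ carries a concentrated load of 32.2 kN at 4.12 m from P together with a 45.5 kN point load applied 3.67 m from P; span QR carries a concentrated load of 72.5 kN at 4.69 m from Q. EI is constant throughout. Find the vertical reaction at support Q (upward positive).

R_Q = 71.15 kN

Release continuity at Q by inserting a hinge; the redundant is the internal moment M_Q. The primary structure is two simply-supported spans PQ and QR.
End slopes at the hinge Q, treating each span as simply supported:
  span PQ: point load 32.2 at a = 4.12: Pab(L + a)/(6LEI) = 209.1/EI
  span PQ: point load 45.5 at a = 3.67: Pab(L + a)/(6LEI) = 272.1/EI
  span QR: point load 72.5 at a = 4.69: Pab(L + b)/(6LEI) = 110.5/EI
  relative rotation θ_0 = (481.2 + 110.5)/EI = 591.6/EI
A unit hogging moment at Q produces rotation L₁/(3EI) + L₂/(3EI) = 5.75/EI.
Slope continuity at Q: θ_0 = M_Q·5.75/EI, so M_Q = 591.6/5.75 = 102.9 kN·m (hogging).
Span PQ, ΣM about P with M_Q applied at Q: R_Q^{PQ}·11 = 299.6 + 102.9, so R_Q^{PQ} = 36.59 kN and R_P = 77.7 − 36.59 = 41.11 kN.
Span QR, ΣM about R: R_Q^{QR}·6.25 = 113.1 + 102.9, so R_Q^{QR} = 34.56 kN and R_R = 72.5 − 34.56 = 37.94 kN.
R_Q = 36.59 + 34.56 = 71.15 kN.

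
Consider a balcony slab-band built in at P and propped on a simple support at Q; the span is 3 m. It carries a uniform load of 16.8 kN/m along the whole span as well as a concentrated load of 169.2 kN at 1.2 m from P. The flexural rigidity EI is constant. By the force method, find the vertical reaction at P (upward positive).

R_P = 165.5 kN

Remove the prop at Q; the released (primary) structure is a cantilever built in at P.
Free-end deflection of the primary structure under the applied loading (downward +):
  UDL 16.8: wL⁴/(8EI) = 170.1/EI
  point load 169.2 at a = 1.2: Pa²(3L − a)/(6EI) = 316.7/EI
  δ_0 = 486.8/EI
Flexibility coefficient — unit upward force at Q: δ_{QQ} = L³/(3EI) = 9/EI.
The prop prevents deflection at Q: R_Q = δ_0/δ_{QQ} = 486.8/9 = 54.09 kN.
Vertical equilibrium: R_P = ΣP − R_Q = 219.6 − 54.09 = 165.5 kN.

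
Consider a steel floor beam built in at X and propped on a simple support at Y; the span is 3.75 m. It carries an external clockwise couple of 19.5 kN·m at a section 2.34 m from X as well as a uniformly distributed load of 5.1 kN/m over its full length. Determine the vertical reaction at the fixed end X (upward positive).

R_X = 5.256 kN

Release the roller at Y. Primary structure: cantilever fixed at X.
Downward deflection at the released point Y due to the loads:
  clockwise couple 19.5 at a = 2.34: M₀a(2L − a)/(2EI) = 117.7/EI
  UDL 5.1: wL⁴/(8EI) = 126.1/EI
  δ_0 = 243.8/EI
Flexibility coefficient — unit upward force at Y: δ_{YY} = L³/(3EI) = 17.58/EI.
The prop prevents deflection at Y: R_Y = δ_0/δ_{YY} = 243.8/17.58 = 13.87 kN.
Vertical equilibrium: R_X = ΣP − R_Y = 19.12 − 13.87 = 5.256 kN.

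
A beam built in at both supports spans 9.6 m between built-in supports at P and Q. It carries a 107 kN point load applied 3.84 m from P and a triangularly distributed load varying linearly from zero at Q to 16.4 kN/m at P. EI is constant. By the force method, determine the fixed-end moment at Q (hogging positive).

M_Q = 149 kN·m

Release both end moments; the primary structure is a simply-supported span PQ with redundants M_P and M_Q.
End rotations of the released simple span under the applied load (×1/EI):
  at P: point load 107 at a = 3.84: Pab(L + b)/(6LEI) = 631.1/EI
  at Q: point load 107 at a = 3.84: Pab(L + a)/(6LEI) = 552.2/EI
  at P: triangular load, peak 16.4: w₀L³/(45EI) = 322.4/EI
  at Q: triangular load, peak 16.4: 7w₀L³/(360EI) = 282.1/EI
  θ_P0 = 953.5/EI,  θ_Q0 = 834.4/EI
Flexibility coefficients: a unit moment at one end gives L/(3EI) there and L/(6EI) at the far end, so f₁₁ = f₂₂ = 3.2/EI and f₁₂ = f₂₁ = 1.6/EI.
Compatibility — zero rotation at each built-in end:
  3.2 M_P + 1.6 M_Q = 953.5
  1.6 M_P + 3.2 M_Q = 834.4
Solving the pair gives M_P = 223.5 kN·m and M_Q = 149 kN·m (hogging).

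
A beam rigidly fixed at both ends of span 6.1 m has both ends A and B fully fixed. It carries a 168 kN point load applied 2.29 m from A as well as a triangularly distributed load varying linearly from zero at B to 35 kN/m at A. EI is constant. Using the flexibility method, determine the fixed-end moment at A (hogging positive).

Release both end moments; the primary structure is a simply-supported span AB with redundants M_A and M_B.
On the primary (simply-supported) span, the end slopes from the loading are:
  at A: point load 168 at a = 2.29: Pab(L + b)/(6LEI) = 396.9/EI
  at B: point load 168 at a = 2.29: Pab(L + a)/(6LEI) = 336/EI
  at A: triangular load, peak 35: w₀L³/(45EI) = 176.5/EI
  at B: triangular load, peak 35: 7w₀L³/(360EI) = 154.5/EI
  θ_A0 = 573.4/EI,  θ_B0 = 490.5/EI
Flexibility coefficients: a unit moment at one end gives L/(3EI) there and L/(6EI) at the far end, so f₁₁ = f₂₂ = 2.033/EI and f₁₂ = f₂₁ = 1.017/EI.
Compatibility — zero rotation at each built-in end:
  2.033 M_A + 1.017 M_B = 573.4
  1.017 M_A + 2.033 M_B = 490.5
Solving the pair gives M_A = 215.2 kN·m and M_B = 133.6 kN·m (hogging).

M_A = 215.2 kN·m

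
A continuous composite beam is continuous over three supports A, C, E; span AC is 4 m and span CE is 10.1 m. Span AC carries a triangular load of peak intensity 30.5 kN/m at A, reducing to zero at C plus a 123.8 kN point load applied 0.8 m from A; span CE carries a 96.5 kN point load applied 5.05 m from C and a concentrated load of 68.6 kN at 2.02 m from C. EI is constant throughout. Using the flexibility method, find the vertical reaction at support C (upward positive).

Take M_C as the redundant. Released structure: two simple spans AC and CE with a hinge at C.
Rotations at C on the released spans (each span's end-slope, ×1/EI):
  span AC: triangular load, peak 30.5: 7w₀L³/(360EI) = 37.96/EI
  span AC: point load 123.8 at a = 0.8: Pab(L + a)/(6LEI) = 63.39/EI
  span CE: point load 96.5 at a = 5.05: Pab(L + b)/(6LEI) = 615.2/EI
  span CE: point load 68.6 at a = 2.02: Pab(L + b)/(6LEI) = 335.9/EI
  relative rotation θ_0 = (101.3 + 951.1)/EI = 1052/EI
A unit hogging moment at C produces rotation L₁/(3EI) + L₂/(3EI) = 4.7/EI.
Slope continuity at C: θ_0 = M_C·4.7/EI, so M_C = 1052/4.7 = 223.9 kN·m (hogging).
Span AC, ΣM about A with M_C applied at C: R_C^{AC}·4 = 180.4 + 223.9, so R_C^{AC} = 101.1 kN and R_A = 184.8 − 101.1 = 83.72 kN.
Span CE, ΣM about E: R_C^{CE}·10.1 = 1042 + 223.9, so R_C^{CE} = 125.3 kN and R_E = 165.1 − 125.3 = 39.8 kN.
R_C = 101.1 + 125.3 = 226.4 kN.

R_C = 226.4 kN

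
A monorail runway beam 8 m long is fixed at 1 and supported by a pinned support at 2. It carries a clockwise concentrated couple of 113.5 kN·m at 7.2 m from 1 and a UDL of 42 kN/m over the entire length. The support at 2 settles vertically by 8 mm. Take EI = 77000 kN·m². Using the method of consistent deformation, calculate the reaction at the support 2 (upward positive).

R_2 = 143.5 kN

Remove the prop at 2; the released (primary) structure is a cantilever built in at 1.
Downward deflection at the released point 2 due to the loads:
  clockwise couple 113.5 at a = 7.2: M₀a(2L − a)/(2EI) = 3596/EI
  UDL 42: wL⁴/(8EI) = 21504/EI
  δ_0 = 25100/EI
Flexibility coefficient — unit upward force at 2: δ_{22} = L³/(3EI) = 170.7/EI.
With EI = 77000 kN·m²: δ_0 = 0.32597 m and δ_{22} = 0.002216 m/kN.
Compatibility — the beam at 2 must follow the support down by 0.008 m: δ_0 − R_2·δ_{22} = 0.008, so R_2 = (0.32597 − 0.008)/0.002216 = 143.5 kN.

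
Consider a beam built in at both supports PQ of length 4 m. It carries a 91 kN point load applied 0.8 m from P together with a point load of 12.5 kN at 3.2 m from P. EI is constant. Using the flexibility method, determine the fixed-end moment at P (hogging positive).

M_P = 48.19 kN·m

Release both end moments; the primary structure is a simply-supported span PQ with redundants M_P and M_Q.
Simple-span end rotations at P and Q under the given loads:
  at P: point load 91 at a = 0.8: Pab(L + b)/(6LEI) = 69.89/EI
  at Q: point load 91 at a = 0.8: Pab(L + a)/(6LEI) = 46.59/EI
  at P: point load 12.5 at a = 3.2: Pab(L + b)/(6LEI) = 6.4/EI
  at Q: point load 12.5 at a = 3.2: Pab(L + a)/(6LEI) = 9.6/EI
  θ_P0 = 76.29/EI,  θ_Q0 = 56.19/EI
Flexibility coefficients: a unit moment at one end gives L/(3EI) there and L/(6EI) at the far end, so f₁₁ = f₂₂ = 1.333/EI and f₁₂ = f₂₁ = 0.6667/EI.
Compatibility — zero rotation at each built-in end:
  1.333 M_P + 0.6667 M_Q = 76.29
  0.6667 M_P + 1.333 M_Q = 56.19
Solving the pair gives M_P = 48.19 kN·m and M_Q = 18.05 kN·m (hogging).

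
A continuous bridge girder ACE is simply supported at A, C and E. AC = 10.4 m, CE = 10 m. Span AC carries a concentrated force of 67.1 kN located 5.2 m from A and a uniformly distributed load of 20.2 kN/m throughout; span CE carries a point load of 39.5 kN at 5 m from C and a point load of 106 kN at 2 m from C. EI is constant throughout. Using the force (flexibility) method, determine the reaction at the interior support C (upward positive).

Release continuity at C by inserting a hinge; the redundant is the internal moment M_C. The primary structure is two simply-supported spans AC and CE.
Rotations at C on the released spans (each span's end-slope, ×1/EI):
  span AC: point load 67.1 at a = 5.2: Pab(L + a)/(6LEI) = 453.6/EI
  span AC: UDL 20.2: wL³/(24EI) = 946.8/EI
  span CE: point load 39.5 at a = 5: Pab(L + b)/(6LEI) = 246.9/EI
  span CE: point load 106 at a = 2: Pab(L + b)/(6LEI) = 508.8/EI
  relative rotation θ_0 = (1400 + 755.7)/EI = 2156/EI
A unit hogging moment at C produces rotation L₁/(3EI) + L₂/(3EI) = 6.8/EI.
Compatibility: M_C·(L₁+L₂)/(3EI) = θ_0, giving M_C = 317.1 kN·m (hogging).
Span AC, ΣM about A with M_C applied at C: R_C^{AC}·10.4 = 1441 + 317.1, so R_C^{AC} = 169.1 kN and R_A = 277.2 − 169.1 = 108.1 kN.
Span CE, ΣM about E: R_C^{CE}·10 = 1046 + 317.1, so R_C^{CE} = 136.3 kN and R_E = 145.5 − 136.3 = 9.244 kN.
R_C = 169.1 + 136.3 = 305.3 kN.

R_C = 305.3 kN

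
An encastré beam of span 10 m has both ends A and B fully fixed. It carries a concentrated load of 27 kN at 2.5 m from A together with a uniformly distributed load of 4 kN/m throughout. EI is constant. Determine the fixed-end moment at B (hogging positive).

M_B = 45.99 kN·m

Release both end moments; the primary structure is a simply-supported span AB with redundants M_A and M_B.
On the primary (simply-supported) span, the end slopes from the loading are:
  at A: point load 27 at a = 2.5: Pab(L + b)/(6LEI) = 147.7/EI
  at B: point load 27 at a = 2.5: Pab(L + a)/(6LEI) = 105.5/EI
  at A: UDL 4: wL³/(24EI) = 166.7/EI
  at B: UDL 4: wL³/(24EI) = 166.7/EI
  θ_A0 = 314.3/EI,  θ_B0 = 272.1/EI
Flexibility coefficients: a unit moment at one end gives L/(3EI) there and L/(6EI) at the far end, so f₁₁ = f₂₂ = 3.333/EI and f₁₂ = f₂₁ = 1.667/EI.
Compatibility — zero rotation at each built-in end:
  3.333 M_A + 1.667 M_B = 314.3
  1.667 M_A + 3.333 M_B = 272.1
Solving the pair gives M_A = 71.3 kN·m and M_B = 45.99 kN·m (hogging).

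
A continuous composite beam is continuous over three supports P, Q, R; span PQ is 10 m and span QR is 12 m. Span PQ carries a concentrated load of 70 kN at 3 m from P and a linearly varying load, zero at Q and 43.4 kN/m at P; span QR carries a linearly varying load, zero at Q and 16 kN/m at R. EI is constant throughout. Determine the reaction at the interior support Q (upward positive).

Release continuity at Q by inserting a hinge; the redundant is the internal moment M_Q. The primary structure is two simply-supported spans PQ and QR.
Rotations at Q on the released spans (each span's end-slope, ×1/EI):
  span PQ: point load 70 at a = 3: Pab(L + a)/(6LEI) = 318.5/EI
  span PQ: triangular load, peak 43.4: 7w₀L³/(360EI) = 843.9/EI
  span QR: triangular load, peak 16: 7w₀L³/(360EI) = 537.6/EI
  relative rotation θ_0 = (1162 + 537.6)/EI = 1700/EI
A unit hogging moment at Q produces rotation L₁/(3EI) + L₂/(3EI) = 7.333/EI.
Slope continuity at Q: θ_0 = M_Q·7.333/EI, so M_Q = 1700/7.333 = 231.8 kN·m (hogging).
Span PQ, ΣM about P with M_Q applied at Q: R_Q^{PQ}·10 = 933.3 + 231.8, so R_Q^{PQ} = 116.5 kN and R_P = 287 − 116.5 = 170.5 kN.
Span QR, ΣM about R: R_Q^{QR}·12 = 384 + 231.8, so R_Q^{QR} = 51.32 kN and R_R = 96 − 51.32 = 44.68 kN.
R_Q = 116.5 + 51.32 = 167.8 kN.

R_Q = 167.8 kN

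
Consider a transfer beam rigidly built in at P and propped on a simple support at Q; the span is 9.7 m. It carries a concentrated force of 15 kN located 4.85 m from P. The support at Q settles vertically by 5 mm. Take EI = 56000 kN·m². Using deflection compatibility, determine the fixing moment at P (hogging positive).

Take the reaction at Q as the redundant and release it; the primary structure is a cantilever fixed at P.
Free-end deflection of the primary structure under the applied loading (downward +):
  point load 15 at a = 4.85: Pa²(3L − a)/(6EI) = 1426/EI
Flexibility coefficient — unit upward force at Q: δ_{QQ} = L³/(3EI) = 304.2/EI.
With EI = 56000 kN·m²: δ_0 = 0.025465 m and δ_{QQ} = 0.005433 m/kN.
Compatibility — the beam at Q must follow the support down by 0.005 m: δ_0 − R_Q·δ_{QQ} = 0.005, so R_Q = (0.025465 − 0.005)/0.005433 = 3.767 kN.
Moment equilibrium about P: M_P = Σ(load moments about P) − R_Q·L = 72.75 − 3.767×9.7 = 36.21 kN·m.

M_P = 36.21 kN·m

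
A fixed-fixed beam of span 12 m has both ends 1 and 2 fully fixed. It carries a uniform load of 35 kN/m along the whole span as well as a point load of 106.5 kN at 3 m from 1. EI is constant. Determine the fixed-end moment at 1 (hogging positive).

M_1 = 599.7 kN·m

Take the two fixed-end moments M_1, M_2 as redundants; the released structure is the simple span 12.
On the primary (simply-supported) span, the end slopes from the loading are:
  at 1: UDL 35: wL³/(24EI) = 2520/EI
  at 2: UDL 35: wL³/(24EI) = 2520/EI
  at 1: point load 106.5 at a = 3: Pab(L + b)/(6LEI) = 838.7/EI
  at 2: point load 106.5 at a = 3: Pab(L + a)/(6LEI) = 599.1/EI
  θ_10 = 3359/EI,  θ_20 = 3119/EI
Flexibility coefficients: a unit moment at one end gives L/(3EI) there and L/(6EI) at the far end, so f₁₁ = f₂₂ = 4/EI and f₁₂ = f₂₁ = 2/EI.
Compatibility — zero rotation at each built-in end:
  4 M_1 + 2 M_2 = 3359
  2 M_1 + 4 M_2 = 3119
Solving the pair gives M_1 = 599.7 kN·m and M_2 = 479.9 kN·m (hogging).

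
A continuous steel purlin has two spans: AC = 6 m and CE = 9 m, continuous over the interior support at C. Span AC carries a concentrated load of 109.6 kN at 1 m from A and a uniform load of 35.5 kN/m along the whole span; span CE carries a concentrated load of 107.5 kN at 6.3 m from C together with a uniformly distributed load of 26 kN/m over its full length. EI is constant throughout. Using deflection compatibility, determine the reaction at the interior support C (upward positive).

R_C = 363.6 kN

Take M_C as the redundant. Released structure: two simple spans AC and CE with a hinge at C.
Rotations at C on the released spans (each span's end-slope, ×1/EI):
  span AC: point load 109.6 at a = 1: Pab(L + a)/(6LEI) = 106.6/EI
  span AC: UDL 35.5: wL³/(24EI) = 319.5/EI
  span CE: point load 107.5 at a = 6.3: Pab(L + b)/(6LEI) = 396.2/EI
  span CE: UDL 26: wL³/(24EI) = 789.8/EI
  relative rotation θ_0 = (426.1 + 1186)/EI = 1612/EI
A unit hogging moment at C produces rotation L₁/(3EI) + L₂/(3EI) = 5/EI.
Compatibility: M_C·(L₁+L₂)/(3EI) = θ_0, giving M_C = 322.4 kN·m (hogging).
Span AC, ΣM about A with M_C applied at C: R_C^{AC}·6 = 748.6 + 322.4, so R_C^{AC} = 178.5 kN and R_A = 322.6 − 178.5 = 144.1 kN.
Span CE, ΣM about E: R_C^{CE}·9 = 1343 + 322.4, so R_C^{CE} = 185.1 kN and R_E = 341.5 − 185.1 = 156.4 kN.
R_C = 178.5 + 185.1 = 363.6 kN.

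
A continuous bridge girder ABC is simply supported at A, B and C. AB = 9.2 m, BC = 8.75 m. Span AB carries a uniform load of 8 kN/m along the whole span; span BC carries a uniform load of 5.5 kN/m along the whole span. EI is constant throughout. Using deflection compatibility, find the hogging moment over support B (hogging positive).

Release continuity at B by inserting a hinge; the redundant is the internal moment M_B. The primary structure is two simply-supported spans AB and BC.
Discontinuity in slope at B on the released structure — sum the simple-span end rotations:
  span AB: UDL 8: wL³/(24EI) = 259.6/EI
  span BC: UDL 5.5: wL³/(24EI) = 153.5/EI
  relative rotation θ_0 = (259.6 + 153.5)/EI = 413.1/EI
A unit hogging moment at B produces rotation L₁/(3EI) + L₂/(3EI) = 5.983/EI.
Slope continuity at B: θ_0 = M_B·5.983/EI, so M_B = 413.1/5.983 = 69.04 kN·m (hogging).

M_B = 69.04 kN·m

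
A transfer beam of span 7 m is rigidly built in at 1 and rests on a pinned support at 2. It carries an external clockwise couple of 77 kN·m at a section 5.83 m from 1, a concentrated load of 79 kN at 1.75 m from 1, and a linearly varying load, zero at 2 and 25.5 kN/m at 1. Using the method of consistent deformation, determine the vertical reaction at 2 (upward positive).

Take the reaction at 2 as the redundant and release it; the primary structure is a cantilever fixed at 1.
Primary-structure tip deflection at 2 by superposition:
  clockwise couple 77 at a = 5.83: M₀a(2L − a)/(2EI) = 1834/EI
  point load 79 at a = 1.75: Pa²(3L − a)/(6EI) = 776.2/EI
  triangular load, peak 25.5 at the fixed end: w₀L⁴/(30EI) = 2041/EI
  δ_0 = 4651/EI
Flexibility coefficient — unit upward force at 2: δ_{22} = L³/(3EI) = 114.3/EI.
The prop prevents deflection at 2: R_2 = δ_0/δ_{22} = 4651/114.3 = 40.68 kN.

R_2 = 40.68 kN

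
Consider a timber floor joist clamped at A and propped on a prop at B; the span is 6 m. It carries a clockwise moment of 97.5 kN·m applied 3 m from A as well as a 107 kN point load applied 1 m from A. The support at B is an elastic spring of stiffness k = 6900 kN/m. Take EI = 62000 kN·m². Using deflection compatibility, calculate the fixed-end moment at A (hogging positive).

M_A = 84.52 kN·m

Take the reaction at B as the redundant and release it; the primary structure is a cantilever fixed at A.
Free-end deflection of the primary structure under the applied loading (downward +):
  clockwise couple 97.5 at a = 3: M₀a(2L − a)/(2EI) = 1316/EI
  point load 107 at a = 1: Pa²(3L − a)/(6EI) = 303.2/EI
  δ_0 = 1619/EI
Flexibility coefficient — unit upward force at B: δ_{BB} = L³/(3EI) = 72/EI.
With EI = 62000 kN·m²: δ_0 = 0.02612 m and δ_{BB} = 0.001161 m/kN.
Compatibility — the spring shortens by R_B/k under the reaction it provides: δ_0 − R_B·δ_{BB} = R_B/k. With 1/k = 0.000145 m/kN, R_B = δ_0 / (δ_{BB} + 1/k) = 0.02612 / (0.001161 + 0.000145) = 20 kN.
Moment equilibrium about A: M_A = Σ(load moments about A) − R_B·L = 204.5 − 20×6 = 84.52 kN·m.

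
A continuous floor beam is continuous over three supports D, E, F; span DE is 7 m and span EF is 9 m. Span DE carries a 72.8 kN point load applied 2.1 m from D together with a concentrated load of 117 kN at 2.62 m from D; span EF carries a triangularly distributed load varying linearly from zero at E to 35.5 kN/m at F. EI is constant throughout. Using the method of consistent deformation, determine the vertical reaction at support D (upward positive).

Take M_E as the redundant. Released structure: two simple spans DE and EF with a hinge at E.
End slopes at the hinge E, treating each span as simply supported:
  span DE: point load 72.8 at a = 2.1: Pab(L + a)/(6LEI) = 162.3/EI
  span DE: point load 117 at a = 2.62: Pab(L + a)/(6LEI) = 307.5/EI
  span EF: triangular load, peak 35.5: 7w₀L³/(360EI) = 503.2/EI
  relative rotation θ_0 = (469.8 + 503.2)/EI = 973/EI
A unit hogging moment at E produces rotation L₁/(3EI) + L₂/(3EI) = 5.333/EI.
Compatibility: M_E·(L₁+L₂)/(3EI) = θ_0, giving M_E = 182.4 kN·m (hogging).
Span DE, ΣM about D with M_E applied at E: R_E^{DE}·7 = 459.4 + 182.4, so R_E^{DE} = 91.7 kN and R_D = 189.8 − 91.7 = 98.1 kN.

R_D = 98.1 kN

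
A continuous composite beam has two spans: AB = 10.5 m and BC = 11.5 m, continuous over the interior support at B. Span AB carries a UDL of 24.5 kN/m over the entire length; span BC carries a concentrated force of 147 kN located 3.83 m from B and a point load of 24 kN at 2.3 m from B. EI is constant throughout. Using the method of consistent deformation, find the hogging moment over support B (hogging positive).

Insert a hinge at B; M_B is the redundant, and each span becomes simply supported.
Discontinuity in slope at B on the released structure — sum the simple-span end rotations:
  span AB: UDL 24.5: wL³/(24EI) = 1182/EI
  span BC: point load 147 at a = 3.83: Pab(L + b)/(6LEI) = 1200/EI
  span BC: point load 24 at a = 2.3: Pab(L + b)/(6LEI) = 152.4/EI
  relative rotation θ_0 = (1182 + 1352)/EI = 2534/EI
A unit hogging moment at B produces rotation L₁/(3EI) + L₂/(3EI) = 7.333/EI.
Slope continuity at B: θ_0 = M_B·7.333/EI, so M_B = 2534/7.333 = 345.5 kN·m (hogging).

M_B = 345.5 kN·m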